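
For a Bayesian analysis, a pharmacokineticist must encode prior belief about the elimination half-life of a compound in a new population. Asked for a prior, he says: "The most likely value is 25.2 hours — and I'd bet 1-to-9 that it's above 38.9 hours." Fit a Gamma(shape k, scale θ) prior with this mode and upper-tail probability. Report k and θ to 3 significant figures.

k ≈ 10.9, θ ≈ 2.54

Gamma(k,θ) with k>1 has mode (k−1)θ, so θ = 25.2/(k−1).
Need P(X < 38.9) = 0.9 with θ tied to k this way. Start at k = 2, θ = 25.2: P(X<38.9) ≈ 0.457.
Too low — raise k to concentrate. Iterating converges to k ≈ 10.9.
Then θ = 25.2/(10.9−1) ≈ 2.54.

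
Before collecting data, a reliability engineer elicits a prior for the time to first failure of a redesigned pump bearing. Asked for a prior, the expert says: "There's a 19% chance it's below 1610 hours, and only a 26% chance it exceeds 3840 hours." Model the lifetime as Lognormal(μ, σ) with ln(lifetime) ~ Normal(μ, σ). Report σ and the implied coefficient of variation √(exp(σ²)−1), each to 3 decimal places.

σ ≈ 0.571, CV ≈ 0.621

If T ~ Lognormal(μ,σ) then ln T ~ Normal(μ,σ), so the p-quantile of ln T is μ + z_p·σ.
ln(1610) = 7.384 and ln(3840) = 8.253; z_{0.19} = -0.8779, z_{0.74} = 0.6433.
σ = (8.253 − 7.384)/(0.6433 − (-0.8779)) = 0.571.
μ = 7.384 − (-0.8779)·0.571 = 7.886.
CV = √(exp(σ²)−1) = √(exp(0.3265)−1) = 0.621.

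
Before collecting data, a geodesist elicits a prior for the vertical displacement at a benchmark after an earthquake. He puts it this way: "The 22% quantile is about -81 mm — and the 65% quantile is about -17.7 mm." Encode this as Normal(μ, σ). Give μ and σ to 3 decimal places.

μ = -38.772, σ = 54.686

For Normal(μ,σ), the p-quantile is μ + z_p·σ. Here z_{0.22} = -0.7722, z_{0.65} = 0.3853.
So -81 = μ − 0.7722σ and -17.7 = μ + 0.3853σ.
Subtracting: σ = (-17.7 − -81)/(0.3853 − (-0.7722)) = 54.686.
Then μ = -81 − (-0.7722)·54.686 = -38.772.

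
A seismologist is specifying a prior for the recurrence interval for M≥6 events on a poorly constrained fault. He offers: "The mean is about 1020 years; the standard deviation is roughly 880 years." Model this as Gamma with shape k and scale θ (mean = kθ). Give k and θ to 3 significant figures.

For Gamma(k, scale θ): mean = kθ, variance = kθ², so CV = 1/√k.
CV = SD/mean = 880/1020 = 0.8627, hence k = 1/CV² = 1.34.
Then θ = mean/k = 1020/1.34 = 759.

k ≈ 1.34, θ ≈ 759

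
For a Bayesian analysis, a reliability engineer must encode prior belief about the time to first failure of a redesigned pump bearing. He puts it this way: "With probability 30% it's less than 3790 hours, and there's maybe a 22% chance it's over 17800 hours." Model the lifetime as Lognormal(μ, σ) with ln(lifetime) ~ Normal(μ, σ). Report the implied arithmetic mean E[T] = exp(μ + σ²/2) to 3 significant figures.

E[T] ≈ 14400 hours

If T ~ Lognormal(μ,σ) then ln T ~ Normal(μ,σ), so the p-quantile of ln T is μ + z_p·σ.
ln(3790) = 8.24 and ln(17800) = 9.787; z_{0.3} = -0.5244, z_{0.78} = 0.7722.
σ = (9.787 − 8.24)/(0.7722 − (-0.5244)) = 1.193.
μ = 8.24 − (-0.5244)·1.193 = 8.866.
E[T] = exp(μ + σ²/2) = exp(8.866 + 0.7116) = 14400 hours.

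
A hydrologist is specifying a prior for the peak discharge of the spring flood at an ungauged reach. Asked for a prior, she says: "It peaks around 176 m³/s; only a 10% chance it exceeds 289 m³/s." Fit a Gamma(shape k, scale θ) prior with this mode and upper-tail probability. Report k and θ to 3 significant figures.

Gamma(k,θ) with k>1 has mode (k−1)θ, so θ = 176/(k−1).
Need P(X < 289) = 0.9 with θ tied to k this way. Start at k = 2, θ = 176: P(X<289) ≈ 0.489.
Too low — raise k to concentrate. Iterating converges to k ≈ 8.66.
Then θ = 176/(8.66−1) ≈ 23.

k ≈ 8.66, θ ≈ 23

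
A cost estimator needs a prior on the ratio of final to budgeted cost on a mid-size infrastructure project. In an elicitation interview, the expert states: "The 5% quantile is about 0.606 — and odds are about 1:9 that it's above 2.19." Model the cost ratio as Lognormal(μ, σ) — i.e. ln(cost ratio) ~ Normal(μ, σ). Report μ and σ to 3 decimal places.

If T ~ Lognormal(μ,σ) then ln T ~ Normal(μ,σ), so the p-quantile of ln T is μ + z_p·σ.
ln(0.606) = -0.5009 and ln(2.19) = 0.7839; z_{0.05} = -1.645, z_{0.9} = 1.282.
σ = (0.7839 − -0.5009)/(1.282 − (-1.645)) = 0.439.
μ = -0.5009 − (-1.645)·0.439 = 0.221.

μ ≈ 0.221, σ ≈ 0.439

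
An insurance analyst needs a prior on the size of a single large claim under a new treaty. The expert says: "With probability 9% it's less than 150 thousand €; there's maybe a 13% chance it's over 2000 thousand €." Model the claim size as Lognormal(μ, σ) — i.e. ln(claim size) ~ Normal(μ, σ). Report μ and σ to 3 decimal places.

μ ≈ 6.418, σ ≈ 1.050

If T ~ Lognormal(μ,σ) then ln T ~ Normal(μ,σ), so the p-quantile of ln T is μ + z_p·σ.
ln(150) = 5.011 and ln(2000) = 7.601; z_{0.09} = -1.341, z_{0.87} = 1.126.
σ = (7.601 − 5.011)/(1.126 − (-1.341)) = 1.050.
μ = 5.011 − (-1.341)·1.050 = 6.418.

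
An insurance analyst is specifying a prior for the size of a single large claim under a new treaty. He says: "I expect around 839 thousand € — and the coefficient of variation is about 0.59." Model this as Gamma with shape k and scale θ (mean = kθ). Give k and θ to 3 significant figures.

k ≈ 2.87, θ ≈ 292

For Gamma(k, scale θ): mean = kθ, variance = kθ², so CV = 1/√k.
CV = 0.59, hence k = 1/CV² = 2.87.
Then θ = mean/k = 839/2.87 = 292.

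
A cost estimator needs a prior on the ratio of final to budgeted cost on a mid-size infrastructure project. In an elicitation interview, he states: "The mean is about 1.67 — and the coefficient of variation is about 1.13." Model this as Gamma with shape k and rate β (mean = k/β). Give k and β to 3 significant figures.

k ≈ 0.783, β ≈ 0.469

For Gamma(k, rate β): mean = k/β, variance = k/β², so CV = 1/√k.
CV = 1.13, hence k = 1/CV² = 0.783.
Then β = k/mean = 0.783/1.67 = 0.469.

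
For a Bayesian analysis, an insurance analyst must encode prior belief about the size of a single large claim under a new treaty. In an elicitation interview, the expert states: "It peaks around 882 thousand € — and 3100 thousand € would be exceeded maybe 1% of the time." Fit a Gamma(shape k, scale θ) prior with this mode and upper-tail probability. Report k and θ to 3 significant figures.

Gamma(k,θ) with k>1 has mode (k−1)θ, so θ = 882/(k−1).
Need P(X < 3100) = 0.99 with θ tied to k this way. Start at k = 2, θ = 882: P(X<3100) ≈ 0.866.
Too low — raise k to concentrate. Iterating converges to k ≈ 3.74.
Then θ = 882/(3.74−1) ≈ 322.

k ≈ 3.74, θ ≈ 322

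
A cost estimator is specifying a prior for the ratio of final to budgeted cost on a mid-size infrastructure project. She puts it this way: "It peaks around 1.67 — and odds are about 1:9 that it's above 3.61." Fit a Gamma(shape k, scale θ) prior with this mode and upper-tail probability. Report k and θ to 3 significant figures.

k ≈ 4.23, θ ≈ 0.516

Gamma(k,θ) with k>1 has mode (k−1)θ, so θ = 1.67/(k−1).
Need P(X < 3.61) = 0.9 with θ tied to k this way. Start at k = 2, θ = 1.67: P(X<3.61) ≈ 0.636.
Too low — raise k to concentrate. Iterating converges to k ≈ 4.23.
Then θ = 1.67/(4.23−1) ≈ 0.516.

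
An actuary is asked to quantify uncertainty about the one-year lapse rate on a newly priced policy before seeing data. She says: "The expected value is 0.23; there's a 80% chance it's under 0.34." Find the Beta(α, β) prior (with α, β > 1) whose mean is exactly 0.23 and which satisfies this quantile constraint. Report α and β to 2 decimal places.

With mean 0.23 fixed, write α = 0.23s, β = 0.77s where s = α+β.
Need P(θ < 0.34) = 0.8 under Beta(0.23s, 0.77s). Normal approximation: (q−m)/√(m(1−m)/s) ≈ z_{0.8} = 0.842, so s ≈ 0.23·0.77·(0.842)²/(0.34−0.23)² = 10.4.
At s = 10.4: P(θ<0.34) ≈ 0.812. Adjusting to match 0.8 gives s ≈ 9.00.
So α = 0.23·9.00 ≈ 2.07, β = 0.77·9.00 ≈ 6.93.

α ≈ 2.07, β ≈ 6.93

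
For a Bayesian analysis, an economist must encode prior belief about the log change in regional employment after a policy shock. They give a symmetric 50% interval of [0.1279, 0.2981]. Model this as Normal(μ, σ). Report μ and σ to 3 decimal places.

A symmetric 50% interval runs μ ± z·σ with z = 0.6745.
Half-width = 0.0851, so σ = 0.0851/0.6745 = 0.126.
μ is the interval midpoint, 0.213.

μ = 0.213, σ = 0.126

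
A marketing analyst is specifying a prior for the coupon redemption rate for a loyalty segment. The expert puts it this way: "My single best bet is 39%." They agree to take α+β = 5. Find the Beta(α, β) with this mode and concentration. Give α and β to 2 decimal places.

For α,β > 1 the Beta mode is (α−1)/(α+β−2). With α+β = 5, the mode is (α−1)/3.
Set (α−1)/3 = 0.39 → α = 1 + 0.39·3 = 2.17.
β = 5 − α = 2.83.

α = 2.17, β = 2.83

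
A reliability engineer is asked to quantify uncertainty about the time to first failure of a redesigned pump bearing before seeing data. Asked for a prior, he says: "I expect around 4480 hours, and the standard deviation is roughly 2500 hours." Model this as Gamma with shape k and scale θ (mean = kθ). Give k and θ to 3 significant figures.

For Gamma(k, scale θ): mean = kθ, variance = kθ², so CV = 1/√k.
CV = SD/mean = 2500/4480 = 0.558, hence k = 1/CV² = 3.21.
Then θ = mean/k = 4480/3.21 = 1400.

k ≈ 3.21, θ ≈ 1400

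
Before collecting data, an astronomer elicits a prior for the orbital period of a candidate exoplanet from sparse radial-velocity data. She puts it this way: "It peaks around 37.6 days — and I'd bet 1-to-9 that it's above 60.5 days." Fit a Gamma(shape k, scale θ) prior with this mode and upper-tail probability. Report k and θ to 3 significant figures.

Gamma(k,θ) with k>1 has mode (k−1)θ, so θ = 37.6/(k−1).
Need P(X < 60.5) = 0.9 with θ tied to k this way. Start at k = 2, θ = 37.6: P(X<60.5) ≈ 0.478.
Too low — raise k to concentrate. Iterating converges to k ≈ 9.31.
Then θ = 37.6/(9.31−1) ≈ 4.52.

k ≈ 9.31, θ ≈ 4.52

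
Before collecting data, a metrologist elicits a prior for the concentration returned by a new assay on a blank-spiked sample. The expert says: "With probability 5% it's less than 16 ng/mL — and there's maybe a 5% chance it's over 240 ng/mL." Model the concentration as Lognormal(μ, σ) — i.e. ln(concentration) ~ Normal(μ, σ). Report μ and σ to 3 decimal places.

μ ≈ 4.127, σ ≈ 0.823

If T ~ Lognormal(μ,σ) then ln T ~ Normal(μ,σ), so the p-quantile of ln T is μ + z_p·σ.
ln(16) = 2.773 and ln(240) = 5.481; z_{0.05} = -1.645, z_{0.95} = 1.645.
σ = (5.481 − 2.773)/(1.645 − (-1.645)) = 0.823.
μ = 2.773 − (-1.645)·0.823 = 4.127.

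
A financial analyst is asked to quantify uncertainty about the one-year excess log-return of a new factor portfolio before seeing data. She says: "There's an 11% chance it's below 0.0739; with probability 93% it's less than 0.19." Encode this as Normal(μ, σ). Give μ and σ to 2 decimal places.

μ = 0.13, σ = 0.04

The p-quantile of Normal(μ,σ) is μ + z_p·σ, with z_{0.11} = -1.227 and z_{0.93} = 1.476.
Eliminate σ: μ = (z₂·x₁ − z₁·x₂)/(z₂ − z₁) = (1.476·0.0739 − (-1.227)·0.19)/2.702 = 0.13.
Then σ = (x₂ − x₁)/(z₂ − z₁) = (0.19 − 0.0739)/2.702 = 0.04.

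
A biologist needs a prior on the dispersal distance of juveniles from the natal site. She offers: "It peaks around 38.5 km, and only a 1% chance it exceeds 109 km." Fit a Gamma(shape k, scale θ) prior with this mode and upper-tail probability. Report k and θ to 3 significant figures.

k ≈ 5.21, θ ≈ 9.14

Gamma(k,θ) with k>1 has mode (k−1)θ, so θ = 38.5/(k−1).
Need P(X < 109) = 0.99 with θ tied to k this way. Start at k = 2, θ = 38.5: P(X<109) ≈ 0.774.
Too low — raise k to concentrate. Iterating converges to k ≈ 5.21.
Then θ = 38.5/(5.21−1) ≈ 9.14.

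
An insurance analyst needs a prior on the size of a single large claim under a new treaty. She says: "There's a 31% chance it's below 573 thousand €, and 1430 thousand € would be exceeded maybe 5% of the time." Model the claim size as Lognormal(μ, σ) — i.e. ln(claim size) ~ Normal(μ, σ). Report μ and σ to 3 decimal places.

μ ≈ 6.563, σ ≈ 0.427

If T ~ Lognormal(μ,σ) then ln T ~ Normal(μ,σ), so the p-quantile of ln T is μ + z_p·σ.
ln(573) = 6.351 and ln(1430) = 7.265; z_{0.31} = -0.4959, z_{0.95} = 1.645.
σ = (7.265 − 6.351)/(1.645 − (-0.4959)) = 0.427.
μ = 6.351 − (-0.4959)·0.427 = 6.563.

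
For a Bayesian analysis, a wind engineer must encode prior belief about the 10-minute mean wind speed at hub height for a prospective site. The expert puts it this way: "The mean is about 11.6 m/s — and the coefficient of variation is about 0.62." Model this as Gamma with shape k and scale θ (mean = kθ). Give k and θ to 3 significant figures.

For Gamma(k, scale θ): mean = kθ, variance = kθ², so CV = 1/√k.
CV = 0.62, hence k = 1/CV² = 2.6.
Then θ = mean/k = 11.6/2.6 = 4.46.

k ≈ 2.6, θ ≈ 4.46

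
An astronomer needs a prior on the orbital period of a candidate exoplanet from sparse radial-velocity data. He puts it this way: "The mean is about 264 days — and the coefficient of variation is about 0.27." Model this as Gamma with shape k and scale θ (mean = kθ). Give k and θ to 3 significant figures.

k ≈ 13.7, θ ≈ 19.2

For Gamma(k, scale θ): mean = kθ, variance = kθ², so CV = 1/√k.
CV = 0.27, hence k = 1/CV² = 13.7.
Then θ = mean/k = 264/13.7 = 19.2.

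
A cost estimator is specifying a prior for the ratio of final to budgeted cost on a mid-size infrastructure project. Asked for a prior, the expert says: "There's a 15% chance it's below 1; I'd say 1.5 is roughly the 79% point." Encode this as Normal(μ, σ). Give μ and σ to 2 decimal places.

μ = 1.28, σ = 0.27

For Normal(μ,σ), the p-quantile is μ + z_p·σ. Here z_{0.15} = -1.036, z_{0.79} = 0.8064.
So 1 = μ − 1.036σ and 1.5 = μ + 0.8064σ.
Subtracting: σ = (1.5 − 1)/(0.8064 − (-1.036)) = 0.27.
Then μ = 1 − (-1.036)·0.27 = 1.28.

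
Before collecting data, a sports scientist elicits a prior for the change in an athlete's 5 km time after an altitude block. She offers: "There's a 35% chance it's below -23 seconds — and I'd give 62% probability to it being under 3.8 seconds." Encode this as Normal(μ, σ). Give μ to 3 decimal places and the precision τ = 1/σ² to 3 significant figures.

μ = -8.051, τ = 0.000664

The p-quantile of Normal(μ,σ) is μ + z_p·σ, with z_{0.35} = -0.3853 and z_{0.62} = 0.3055.
Eliminate σ: μ = (z₂·x₁ − z₁·x₂)/(z₂ − z₁) = (0.3055·-23 − (-0.3853)·3.8)/0.6908 = -8.051.
Then σ = (x₂ − x₁)/(z₂ − z₁) = (3.8 − -23)/0.6908 = 38.796.
Precision τ = 1/σ² = 1/38.8² = 0.000664.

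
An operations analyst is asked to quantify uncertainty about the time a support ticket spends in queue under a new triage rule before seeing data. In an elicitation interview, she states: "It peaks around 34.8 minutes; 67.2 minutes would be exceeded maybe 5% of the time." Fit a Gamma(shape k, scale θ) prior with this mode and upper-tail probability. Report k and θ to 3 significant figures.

Gamma(k,θ) with k>1 has mode (k−1)θ, so θ = 34.8/(k−1).
Need P(X < 67.2) = 0.95 with θ tied to k this way. Start at k = 2, θ = 34.8: P(X<67.2) ≈ 0.575.
Too low — raise k to concentrate. Iterating converges to k ≈ 7.41.
Then θ = 34.8/(7.41−1) ≈ 5.43.

k ≈ 7.41, θ ≈ 5.43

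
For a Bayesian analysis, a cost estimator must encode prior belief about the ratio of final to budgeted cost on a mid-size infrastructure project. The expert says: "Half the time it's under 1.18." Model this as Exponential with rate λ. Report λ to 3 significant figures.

Exponential median = ln 2 / λ, so λ = ln 2 / 1.18 = 0.587.

λ ≈ 0.587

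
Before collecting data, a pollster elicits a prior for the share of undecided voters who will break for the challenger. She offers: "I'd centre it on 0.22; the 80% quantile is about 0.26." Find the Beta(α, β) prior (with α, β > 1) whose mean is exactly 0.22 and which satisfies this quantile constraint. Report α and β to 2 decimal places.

With mean 0.22 fixed, write α = 0.22s, β = 0.78s where s = α+β.
Need P(θ < 0.26) = 0.8 under Beta(0.22s, 0.78s). Normal approximation: (q−m)/√(m(1−m)/s) ≈ z_{0.8} = 0.842, so s ≈ 0.22·0.78·(0.842)²/(0.26−0.22)² = 76.0.
At s = 76.0: P(θ<0.26) ≈ 0.805. Adjusting to match 0.8 gives s ≈ 72.75.
So α = 0.22·72.75 ≈ 16.01, β = 0.78·72.75 ≈ 56.75.

α ≈ 16.01, β ≈ 56.75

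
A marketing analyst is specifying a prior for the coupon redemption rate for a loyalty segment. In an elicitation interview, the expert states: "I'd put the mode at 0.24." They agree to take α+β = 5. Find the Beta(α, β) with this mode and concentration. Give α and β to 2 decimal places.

α = 1.72, β = 3.28

For α,β > 1 the Beta mode is (α−1)/(α+β−2). With α+β = 5, the mode is (α−1)/3.
Set (α−1)/3 = 0.24 → α = 1 + 0.24·3 = 1.72.
β = 5 − α = 3.28.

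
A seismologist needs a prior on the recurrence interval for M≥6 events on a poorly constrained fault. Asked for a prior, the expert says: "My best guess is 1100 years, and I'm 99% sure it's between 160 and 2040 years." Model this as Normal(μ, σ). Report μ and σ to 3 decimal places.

A symmetric 99% interval runs μ ± z·σ with z = 2.576.
Half-width = 940, so σ = 940/2.576 = 364.931.
μ is the stated best guess, 1100.000.

μ = 1100.000, σ = 364.931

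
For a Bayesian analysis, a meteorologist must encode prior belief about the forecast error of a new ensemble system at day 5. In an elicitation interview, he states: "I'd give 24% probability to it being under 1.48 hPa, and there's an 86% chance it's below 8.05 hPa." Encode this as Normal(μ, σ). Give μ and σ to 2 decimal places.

For Normal(μ,σ), the p-quantile is μ + z_p·σ. Here z_{0.24} = -0.7063, z_{0.86} = 1.08.
So 1.48 = μ − 0.7063σ and 8.05 = μ + 1.08σ.
Subtracting: σ = (8.05 − 1.48)/(1.08 − (-0.7063)) = 3.68.
Then μ = 1.48 − (-0.7063)·3.68 = 4.08.

μ = 4.08, σ = 3.68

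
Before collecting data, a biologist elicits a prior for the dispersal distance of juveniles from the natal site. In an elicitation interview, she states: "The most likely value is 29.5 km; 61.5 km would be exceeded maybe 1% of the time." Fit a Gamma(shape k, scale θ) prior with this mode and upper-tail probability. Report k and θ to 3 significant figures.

Gamma(k,θ) with k>1 has mode (k−1)θ, so θ = 29.5/(k−1).
Need P(X < 61.5) = 0.99 with θ tied to k this way. Start at k = 2, θ = 29.5: P(X<61.5) ≈ 0.616.
Too low — raise k to concentrate. Iterating converges to k ≈ 10.
Then θ = 29.5/(10−1) ≈ 3.27.

k ≈ 10, θ ≈ 3.27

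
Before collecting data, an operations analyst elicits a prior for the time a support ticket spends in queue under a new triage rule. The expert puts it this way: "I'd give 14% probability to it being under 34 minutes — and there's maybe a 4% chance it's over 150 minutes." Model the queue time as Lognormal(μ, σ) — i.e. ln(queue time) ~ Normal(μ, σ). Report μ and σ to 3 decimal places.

If T ~ Lognormal(μ,σ) then ln T ~ Normal(μ,σ), so the p-quantile of ln T is μ + z_p·σ.
ln(34) = 3.526 and ln(150) = 5.011; z_{0.14} = -1.08, z_{0.96} = 1.751.
σ = (5.011 − 3.526)/(1.751 − (-1.08)) = 0.524.
μ = 3.526 − (-1.08)·0.524 = 4.093.

μ ≈ 4.093, σ ≈ 0.524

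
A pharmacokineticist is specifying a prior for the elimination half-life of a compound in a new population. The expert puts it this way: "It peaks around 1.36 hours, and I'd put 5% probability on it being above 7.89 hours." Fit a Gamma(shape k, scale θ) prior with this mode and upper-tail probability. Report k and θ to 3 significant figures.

Gamma(k,θ) with k>1 has mode (k−1)θ, so θ = 1.36/(k−1).
Need P(X < 7.89) = 0.95 with θ tied to k this way. Start at k = 2, θ = 1.36: P(X<7.89) ≈ 0.979.
Too high — lower k to spread out. Iterating converges to k ≈ 1.75.
Then θ = 1.36/(1.75−1) ≈ 1.82.

k ≈ 1.75, θ ≈ 1.82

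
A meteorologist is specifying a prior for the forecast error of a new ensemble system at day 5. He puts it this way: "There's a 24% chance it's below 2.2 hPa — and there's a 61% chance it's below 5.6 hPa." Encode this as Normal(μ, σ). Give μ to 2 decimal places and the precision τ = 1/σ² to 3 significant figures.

For Normal(μ,σ), the p-quantile is μ + z_p·σ. Here z_{0.24} = -0.7063, z_{0.61} = 0.2793.
So 2.2 = μ − 0.7063σ and 5.6 = μ + 0.2793σ.
Subtracting: σ = (5.6 − 2.2)/(0.2793 − (-0.7063)) = 3.45.
Then μ = 2.2 − (-0.7063)·3.45 = 4.64.
Precision τ = 1/σ² = 1/3.45² = 0.084.

μ = 4.64, τ = 0.084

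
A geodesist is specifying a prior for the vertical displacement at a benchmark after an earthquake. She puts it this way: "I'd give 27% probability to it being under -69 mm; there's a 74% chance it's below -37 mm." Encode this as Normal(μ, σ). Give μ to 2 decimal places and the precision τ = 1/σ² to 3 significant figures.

The p-quantile of Normal(μ,σ) is μ + z_p·σ, with z_{0.27} = -0.6128 and z_{0.74} = 0.6433.
Eliminate σ: μ = (z₂·x₁ − z₁·x₂)/(z₂ − z₁) = (0.6433·-69 − (-0.6128)·-37)/1.256 = -53.39.
Then σ = (x₂ − x₁)/(z₂ − z₁) = (-37 − -69)/1.256 = 25.47.
Precision τ = 1/σ² = 1/25.47² = 0.00154.

μ = -53.39, τ = 0.00154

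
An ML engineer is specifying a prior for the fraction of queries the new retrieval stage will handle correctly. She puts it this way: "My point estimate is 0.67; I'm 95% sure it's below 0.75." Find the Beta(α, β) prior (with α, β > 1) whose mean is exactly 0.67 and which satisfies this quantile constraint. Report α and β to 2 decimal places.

α ≈ 58.62, β ≈ 28.87

With mean 0.67 fixed, write α = 0.67s, β = 0.33s where s = α+β.
Need P(θ < 0.75) = 0.95 under Beta(0.67s, 0.33s). Normal approximation: (q−m)/√(m(1−m)/s) ≈ z_{0.95} = 1.64, so s ≈ 0.67·0.33·(1.64)²/(0.75−0.67)² = 93.5.
At s = 93.5: P(θ<0.75) ≈ 0.956. Adjusting to match 0.95 gives s ≈ 87.50.
So α = 0.67·87.50 ≈ 58.62, β = 0.33·87.50 ≈ 28.87.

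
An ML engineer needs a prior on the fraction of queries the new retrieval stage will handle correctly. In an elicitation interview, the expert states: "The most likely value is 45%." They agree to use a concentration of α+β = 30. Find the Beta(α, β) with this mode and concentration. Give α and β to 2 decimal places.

α = 13.60, β = 16.40

For α,β > 1 the Beta mode is (α−1)/(α+β−2). With α+β = 30, the mode is (α−1)/28.
Set (α−1)/28 = 0.45 → α = 1 + 0.45·28 = 13.60.
β = 30 − α = 16.40.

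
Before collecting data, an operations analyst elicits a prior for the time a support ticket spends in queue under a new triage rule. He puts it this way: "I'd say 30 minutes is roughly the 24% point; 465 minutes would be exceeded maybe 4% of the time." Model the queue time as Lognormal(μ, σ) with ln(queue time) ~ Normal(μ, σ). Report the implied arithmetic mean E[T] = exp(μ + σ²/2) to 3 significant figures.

E[T] ≈ 123 minutes

If T ~ Lognormal(μ,σ) then ln T ~ Normal(μ,σ), so the p-quantile of ln T is μ + z_p·σ.
ln(30) = 3.401 and ln(465) = 6.142; z_{0.24} = -0.7063, z_{0.96} = 1.751.
σ = (6.142 − 3.401)/(1.751 − (-0.7063)) = 1.116.
μ = 3.401 − (-0.7063)·1.116 = 4.189.
E[T] = exp(μ + σ²/2) = exp(4.189 + 0.6222) = 123 minutes.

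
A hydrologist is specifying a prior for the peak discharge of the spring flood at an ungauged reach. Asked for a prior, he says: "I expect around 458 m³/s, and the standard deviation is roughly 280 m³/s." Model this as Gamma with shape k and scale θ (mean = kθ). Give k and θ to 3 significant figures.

k ≈ 2.68, θ ≈ 171

For Gamma(k, scale θ): mean = kθ, variance = kθ², so CV = 1/√k.
CV = SD/mean = 280/458 = 0.6114, hence k = 1/CV² = 2.68.
Then θ = mean/k = 458/2.68 = 171.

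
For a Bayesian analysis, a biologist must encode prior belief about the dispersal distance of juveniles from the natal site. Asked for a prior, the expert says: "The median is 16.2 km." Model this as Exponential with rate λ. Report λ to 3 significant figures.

λ ≈ 0.0428

Exponential median = ln 2 / λ, so λ = ln 2 / 16.2 = 0.0428.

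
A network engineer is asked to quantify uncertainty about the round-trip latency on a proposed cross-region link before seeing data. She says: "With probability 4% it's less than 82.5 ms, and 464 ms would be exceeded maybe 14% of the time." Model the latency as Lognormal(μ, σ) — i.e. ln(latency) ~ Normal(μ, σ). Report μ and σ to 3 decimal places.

μ ≈ 5.481, σ ≈ 0.610

If T ~ Lognormal(μ,σ) then ln T ~ Normal(μ,σ), so the p-quantile of ln T is μ + z_p·σ.
ln(82.5) = 4.413 and ln(464) = 6.14; z_{0.04} = -1.751, z_{0.86} = 1.08.
σ = (6.14 − 4.413)/(1.08 − (-1.751)) = 0.610.
μ = 4.413 − (-1.751)·0.610 = 5.481.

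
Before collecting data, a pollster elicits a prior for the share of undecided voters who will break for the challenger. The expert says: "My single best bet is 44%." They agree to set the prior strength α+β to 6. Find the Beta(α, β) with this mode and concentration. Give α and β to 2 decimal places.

α = 2.76, β = 3.24

For α,β > 1 the Beta mode is (α−1)/(α+β−2). With α+β = 6, the mode is (α−1)/4.
Set (α−1)/4 = 0.44 → α = 1 + 0.44·4 = 2.76.
β = 6 − α = 3.24.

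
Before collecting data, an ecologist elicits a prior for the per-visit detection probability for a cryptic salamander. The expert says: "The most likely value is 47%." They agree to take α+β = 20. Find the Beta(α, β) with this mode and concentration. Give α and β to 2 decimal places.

α = 9.46, β = 10.54

For α,β > 1 the Beta mode is (α−1)/(α+β−2). With α+β = 20, the mode is (α−1)/18.
Set (α−1)/18 = 0.47 → α = 1 + 0.47·18 = 9.46.
β = 20 − α = 10.54.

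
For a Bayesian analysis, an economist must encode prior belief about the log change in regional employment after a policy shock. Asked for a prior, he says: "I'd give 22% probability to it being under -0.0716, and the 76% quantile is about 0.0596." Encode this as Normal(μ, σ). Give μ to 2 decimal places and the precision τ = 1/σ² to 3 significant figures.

The p-quantile of Normal(μ,σ) is μ + z_p·σ, with z_{0.22} = -0.7722 and z_{0.76} = 0.7063.
Eliminate σ: μ = (z₂·x₁ − z₁·x₂)/(z₂ − z₁) = (0.7063·-0.0716 − (-0.7722)·0.0596)/1.478 = -0.00.
Then σ = (x₂ − x₁)/(z₂ − z₁) = (0.0596 − -0.0716)/1.478 = 0.09.
Precision τ = 1/σ² = 1/0.08874² = 127.

μ = -0.00, τ = 127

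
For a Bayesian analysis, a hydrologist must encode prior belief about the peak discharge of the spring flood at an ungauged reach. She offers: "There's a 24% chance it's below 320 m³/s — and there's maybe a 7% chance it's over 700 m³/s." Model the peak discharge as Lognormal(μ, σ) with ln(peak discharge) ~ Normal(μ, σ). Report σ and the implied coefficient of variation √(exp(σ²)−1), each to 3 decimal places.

σ ≈ 0.359, CV ≈ 0.371

If T ~ Lognormal(μ,σ) then ln T ~ Normal(μ,σ), so the p-quantile of ln T is μ + z_p·σ.
ln(320) = 5.768 and ln(700) = 6.551; z_{0.24} = -0.7063, z_{0.93} = 1.476.
σ = (6.551 − 5.768)/(1.476 − (-0.7063)) = 0.359.
μ = 5.768 − (-0.7063)·0.359 = 6.022.
CV = √(exp(σ²)−1) = √(exp(0.1287)−1) = 0.371.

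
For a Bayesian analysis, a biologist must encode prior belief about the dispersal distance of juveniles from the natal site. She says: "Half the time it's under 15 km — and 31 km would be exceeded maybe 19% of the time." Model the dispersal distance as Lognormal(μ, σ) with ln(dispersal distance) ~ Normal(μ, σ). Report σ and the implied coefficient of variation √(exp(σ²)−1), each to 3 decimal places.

If T ~ Lognormal(μ,σ) then ln T ~ Normal(μ,σ), so the p-quantile of ln T is μ + z_p·σ.
ln(15) = 2.708 and ln(31) = 3.434; z_{0.5} = 0, z_{0.81} = 0.8779.
σ = (3.434 − 2.708)/(0.8779 − (0)) = 0.827.
μ = 2.708 − (0)·0.827 = 2.708.
CV = √(exp(σ²)−1) = √(exp(0.6838)−1) = 0.991.

σ ≈ 0.827, CV ≈ 0.991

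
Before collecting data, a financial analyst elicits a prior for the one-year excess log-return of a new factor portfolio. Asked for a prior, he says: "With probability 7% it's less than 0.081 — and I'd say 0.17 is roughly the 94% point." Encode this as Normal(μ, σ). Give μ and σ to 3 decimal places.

The p-quantile of Normal(μ,σ) is μ + z_p·σ, with z_{0.07} = -1.476 and z_{0.94} = 1.555.
Eliminate σ: μ = (z₂·x₁ − z₁·x₂)/(z₂ − z₁) = (1.555·0.081 − (-1.476)·0.17)/3.031 = 0.124.
Then σ = (x₂ − x₁)/(z₂ − z₁) = (0.17 − 0.081)/3.031 = 0.029.

μ = 0.124, σ = 0.029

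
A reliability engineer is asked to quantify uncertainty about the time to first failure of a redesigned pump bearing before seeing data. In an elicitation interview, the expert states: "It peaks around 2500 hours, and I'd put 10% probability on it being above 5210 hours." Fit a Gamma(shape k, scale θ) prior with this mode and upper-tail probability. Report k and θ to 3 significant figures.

Gamma(k,θ) with k>1 has mode (k−1)θ, so θ = 2500/(k−1).
Need P(X < 5210) = 0.9 with θ tied to k this way. Start at k = 2, θ = 2500: P(X<5210) ≈ 0.616.
Too low — raise k to concentrate. Iterating converges to k ≈ 4.56.
Then θ = 2500/(4.56−1) ≈ 702.

k ≈ 4.56, θ ≈ 702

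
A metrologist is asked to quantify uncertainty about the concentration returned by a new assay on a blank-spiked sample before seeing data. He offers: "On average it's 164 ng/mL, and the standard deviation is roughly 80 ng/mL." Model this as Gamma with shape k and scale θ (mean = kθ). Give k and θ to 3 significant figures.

k ≈ 4.2, θ ≈ 39

For Gamma(k, scale θ): mean = kθ, variance = kθ², so CV = 1/√k.
CV = SD/mean = 80/164 = 0.4878, hence k = 1/CV² = 4.2.
Then θ = mean/k = 164/4.2 = 39.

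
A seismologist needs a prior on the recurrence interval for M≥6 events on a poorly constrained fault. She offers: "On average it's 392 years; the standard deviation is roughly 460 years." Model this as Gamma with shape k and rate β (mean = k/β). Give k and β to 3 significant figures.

For Gamma(k, rate β): mean = k/β, variance = k/β², so CV = 1/√k.
CV = SD/mean = 460/392 = 1.173, hence k = 1/CV² = 0.726.
Then β = k/mean = 0.726/392 = 0.00185.

k ≈ 0.726, β ≈ 0.00185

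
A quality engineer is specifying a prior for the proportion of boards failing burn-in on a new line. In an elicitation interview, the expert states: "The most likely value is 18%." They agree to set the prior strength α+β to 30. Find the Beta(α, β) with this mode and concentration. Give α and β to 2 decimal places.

α = 6.04, β = 23.96

For α,β > 1 the Beta mode is (α−1)/(α+β−2). With α+β = 30, the mode is (α−1)/28.
Set (α−1)/28 = 0.18 → α = 1 + 0.18·28 = 6.04.
β = 30 − α = 23.96.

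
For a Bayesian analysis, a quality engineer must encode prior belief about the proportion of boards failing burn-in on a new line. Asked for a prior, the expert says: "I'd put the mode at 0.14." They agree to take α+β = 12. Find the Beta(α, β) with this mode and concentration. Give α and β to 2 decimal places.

α = 2.40, β = 9.60

For α,β > 1 the Beta mode is (α−1)/(α+β−2). With α+β = 12, the mode is (α−1)/10.
Set (α−1)/10 = 0.14 → α = 1 + 0.14·10 = 2.40.
β = 12 − α = 9.60.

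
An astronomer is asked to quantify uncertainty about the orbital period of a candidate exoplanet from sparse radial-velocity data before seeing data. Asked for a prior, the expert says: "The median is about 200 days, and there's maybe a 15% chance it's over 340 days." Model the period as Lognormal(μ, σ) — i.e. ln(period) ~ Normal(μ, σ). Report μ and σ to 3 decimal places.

If T ~ Lognormal(μ,σ) then ln T ~ Normal(μ,σ), so the p-quantile of ln T is μ + z_p·σ.
ln(200) = 5.298 and ln(340) = 5.829; z_{0.5} = 0, z_{0.85} = 1.036.
σ = (5.829 − 5.298)/(1.036 − (0)) = 0.512.
μ = 5.298 − (0)·0.512 = 5.298.

μ ≈ 5.298, σ ≈ 0.512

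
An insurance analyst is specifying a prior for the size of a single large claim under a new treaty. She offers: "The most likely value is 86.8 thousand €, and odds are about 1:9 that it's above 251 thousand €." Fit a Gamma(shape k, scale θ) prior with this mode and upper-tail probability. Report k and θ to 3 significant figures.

k ≈ 2.69, θ ≈ 51.3

Gamma(k,θ) with k>1 has mode (k−1)θ, so θ = 86.8/(k−1).
Need P(X < 251) = 0.9 with θ tied to k this way. Start at k = 2, θ = 86.8: P(X<251) ≈ 0.784.
Too low — raise k to concentrate. Iterating converges to k ≈ 2.69.
Then θ = 86.8/(2.69−1) ≈ 51.3.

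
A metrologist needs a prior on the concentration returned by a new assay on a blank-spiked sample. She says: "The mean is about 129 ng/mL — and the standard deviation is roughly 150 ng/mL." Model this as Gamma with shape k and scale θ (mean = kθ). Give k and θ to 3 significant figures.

For Gamma(k, scale θ): mean = kθ, variance = kθ², so CV = 1/√k.
CV = SD/mean = 150/129 = 1.163, hence k = 1/CV² = 0.74.
Then θ = mean/k = 129/0.74 = 174.

k ≈ 0.74, θ ≈ 174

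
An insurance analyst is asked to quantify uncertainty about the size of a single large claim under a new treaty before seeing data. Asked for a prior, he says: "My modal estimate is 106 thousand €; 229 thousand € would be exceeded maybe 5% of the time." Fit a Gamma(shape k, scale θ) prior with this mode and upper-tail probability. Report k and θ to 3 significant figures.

Gamma(k,θ) with k>1 has mode (k−1)θ, so θ = 106/(k−1).
Need P(X < 229) = 0.95 with θ tied to k this way. Start at k = 2, θ = 106: P(X<229) ≈ 0.636.
Too low — raise k to concentrate. Iterating converges to k ≈ 5.64.
Then θ = 106/(5.64−1) ≈ 22.8.

k ≈ 5.64, θ ≈ 22.8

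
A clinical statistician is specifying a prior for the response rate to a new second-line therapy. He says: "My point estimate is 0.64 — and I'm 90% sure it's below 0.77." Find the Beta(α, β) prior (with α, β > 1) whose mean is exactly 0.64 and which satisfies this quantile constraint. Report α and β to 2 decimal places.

α ≈ 13.39, β ≈ 7.53

With mean 0.64 fixed, write α = 0.64s, β = 0.36s where s = α+β.
Need P(θ < 0.77) = 0.9 under Beta(0.64s, 0.36s). Normal approximation: (q−m)/√(m(1−m)/s) ≈ z_{0.9} = 1.28, so s ≈ 0.64·0.36·(1.28)²/(0.77−0.64)² = 22.4.
At s = 22.4: P(θ<0.77) ≈ 0.908. Adjusting to match 0.9 gives s ≈ 20.92.
So α = 0.64·20.92 ≈ 13.39, β = 0.36·20.92 ≈ 7.53.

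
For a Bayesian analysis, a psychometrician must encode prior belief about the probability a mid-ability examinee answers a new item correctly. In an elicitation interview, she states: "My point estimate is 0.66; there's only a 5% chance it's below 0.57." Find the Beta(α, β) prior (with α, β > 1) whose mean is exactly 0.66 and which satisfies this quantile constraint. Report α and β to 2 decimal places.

α ≈ 51.51, β ≈ 26.54

With mean 0.66 fixed, write α = 0.66s, β = 0.34s where s = α+β.
Need P(θ < 0.57) = 0.05 under Beta(0.66s, 0.34s). Normal approximation: (q−m)/√(m(1−m)/s) ≈ z_{0.05} = -1.64, so s ≈ 0.66·0.34·(-1.64)²/(0.57−0.66)² = 75.0.
At s = 75.0: P(θ<0.57) ≈ 0.053. Adjusting to match 0.05 gives s ≈ 78.05.
So α = 0.66·78.05 ≈ 51.51, β = 0.34·78.05 ≈ 26.54.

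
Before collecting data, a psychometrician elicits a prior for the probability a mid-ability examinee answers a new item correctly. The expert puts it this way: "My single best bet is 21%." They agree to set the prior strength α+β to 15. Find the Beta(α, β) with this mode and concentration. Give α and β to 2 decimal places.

For α,β > 1 the Beta mode is (α−1)/(α+β−2). With α+β = 15, the mode is (α−1)/13.
Set (α−1)/13 = 0.21 → α = 1 + 0.21·13 = 3.73.
β = 15 − α = 11.27.

α = 3.73, β = 11.27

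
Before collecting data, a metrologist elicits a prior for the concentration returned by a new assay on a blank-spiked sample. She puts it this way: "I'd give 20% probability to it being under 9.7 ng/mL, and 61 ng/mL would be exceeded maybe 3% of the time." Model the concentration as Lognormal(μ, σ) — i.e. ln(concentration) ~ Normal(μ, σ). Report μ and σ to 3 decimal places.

μ ≈ 2.841, σ ≈ 0.675

If T ~ Lognormal(μ,σ) then ln T ~ Normal(μ,σ), so the p-quantile of ln T is μ + z_p·σ.
ln(9.7) = 2.272 and ln(61) = 4.111; z_{0.2} = -0.8416, z_{0.97} = 1.881.
σ = (4.111 − 2.272)/(1.881 − (-0.8416)) = 0.675.
μ = 2.272 − (-0.8416)·0.675 = 2.841.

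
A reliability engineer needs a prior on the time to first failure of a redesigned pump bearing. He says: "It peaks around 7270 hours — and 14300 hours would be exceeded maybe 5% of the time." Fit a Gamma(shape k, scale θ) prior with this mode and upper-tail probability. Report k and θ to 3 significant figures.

Gamma(k,θ) with k>1 has mode (k−1)θ, so θ = 7270/(k−1).
Need P(X < 14300) = 0.95 with θ tied to k this way. Start at k = 2, θ = 7270: P(X<14300) ≈ 0.585.
Too low — raise k to concentrate. Iterating converges to k ≈ 7.06.
Then θ = 7270/(7.06−1) ≈ 1200.

k ≈ 7.06, θ ≈ 1200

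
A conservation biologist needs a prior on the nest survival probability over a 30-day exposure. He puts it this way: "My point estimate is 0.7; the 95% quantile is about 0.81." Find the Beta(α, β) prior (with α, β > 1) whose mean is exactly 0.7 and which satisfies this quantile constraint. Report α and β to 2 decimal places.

With mean 0.7 fixed, write α = 0.7s, β = 0.3s where s = α+β.
Need P(θ < 0.81) = 0.95 under Beta(0.7s, 0.3s). Normal approximation: (q−m)/√(m(1−m)/s) ≈ z_{0.95} = 1.64, so s ≈ 0.7·0.3·(1.64)²/(0.81−0.7)² = 47.0.
At s = 47.0: P(θ<0.81) ≈ 0.961. Adjusting to match 0.95 gives s ≈ 41.50.
So α = 0.7·41.50 ≈ 29.05, β = 0.3·41.50 ≈ 12.45.

α ≈ 29.05, β ≈ 12.45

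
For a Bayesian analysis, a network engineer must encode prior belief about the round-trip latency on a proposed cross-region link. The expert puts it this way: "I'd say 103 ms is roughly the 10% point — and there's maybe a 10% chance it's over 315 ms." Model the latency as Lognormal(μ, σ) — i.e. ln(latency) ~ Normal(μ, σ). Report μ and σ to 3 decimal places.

μ ≈ 5.194, σ ≈ 0.436

If T ~ Lognormal(μ,σ) then ln T ~ Normal(μ,σ), so the p-quantile of ln T is μ + z_p·σ.
ln(103) = 4.635 and ln(315) = 5.753; z_{0.1} = -1.282, z_{0.9} = 1.282.
σ = (5.753 − 4.635)/(1.282 − (-1.282)) = 0.436.
μ = 4.635 − (-1.282)·0.436 = 5.194.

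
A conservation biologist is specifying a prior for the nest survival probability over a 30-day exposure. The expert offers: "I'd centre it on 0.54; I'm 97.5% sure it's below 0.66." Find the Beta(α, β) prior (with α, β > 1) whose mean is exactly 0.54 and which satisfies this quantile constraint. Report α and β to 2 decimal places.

α ≈ 34.30, β ≈ 29.22

With mean 0.54 fixed, write α = 0.54s, β = 0.46s where s = α+β.
Need P(θ < 0.66) = 0.975 under Beta(0.54s, 0.46s). Normal approximation: (q−m)/√(m(1−m)/s) ≈ z_{0.975} = 1.96, so s ≈ 0.54·0.46·(1.96)²/(0.66−0.54)² = 66.3.
At s = 66.3: P(θ<0.66) ≈ 0.977. Adjusting to match 0.975 gives s ≈ 63.52.
So α = 0.54·63.52 ≈ 34.30, β = 0.46·63.52 ≈ 29.22.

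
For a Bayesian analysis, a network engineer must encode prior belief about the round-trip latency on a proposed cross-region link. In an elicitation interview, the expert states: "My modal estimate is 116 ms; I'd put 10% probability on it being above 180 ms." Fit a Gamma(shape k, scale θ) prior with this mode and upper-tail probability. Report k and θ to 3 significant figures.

k ≈ 10.7, θ ≈ 12

Gamma(k,θ) with k>1 has mode (k−1)θ, so θ = 116/(k−1).
Need P(X < 180) = 0.9 with θ tied to k this way. Start at k = 2, θ = 116: P(X<180) ≈ 0.459.
Too low — raise k to concentrate. Iterating converges to k ≈ 10.7.
Then θ = 116/(10.7−1) ≈ 12.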